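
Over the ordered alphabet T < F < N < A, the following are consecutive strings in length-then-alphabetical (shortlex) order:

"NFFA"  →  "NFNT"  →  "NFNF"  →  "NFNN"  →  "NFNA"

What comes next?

Find the rightmost character of NFNA below A, bump it to the next letter, and reset everything to its right to T.

NFAT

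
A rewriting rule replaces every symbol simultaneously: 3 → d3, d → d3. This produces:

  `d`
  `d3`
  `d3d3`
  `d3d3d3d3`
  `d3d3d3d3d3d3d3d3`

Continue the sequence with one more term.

Applying the rule to each of the 16 symbols of d3d3d3d3d3d3d3d3 gives the pieces d3 d3 d3 d3 d3 d3 d3 d3 d3 d3 d3 d3 d3 d3 d3 d3, which concatenate to the answer.

d3d3d3d3d3d3d3d3d3d3d3d3d3d3d3d3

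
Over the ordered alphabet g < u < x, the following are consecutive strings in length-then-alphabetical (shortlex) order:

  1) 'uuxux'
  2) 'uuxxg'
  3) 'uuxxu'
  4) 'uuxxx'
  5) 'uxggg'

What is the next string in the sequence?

uxggu

The successor of uxggg increments the rightmost position that isn't already x and resets every position after it to g.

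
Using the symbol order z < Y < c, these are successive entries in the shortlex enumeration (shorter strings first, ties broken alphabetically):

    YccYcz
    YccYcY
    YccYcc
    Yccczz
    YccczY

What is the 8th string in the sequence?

YcccYY

Advancing 3 positions from YccczY through YccczY → Yccczc → YcccYz reaches term 8.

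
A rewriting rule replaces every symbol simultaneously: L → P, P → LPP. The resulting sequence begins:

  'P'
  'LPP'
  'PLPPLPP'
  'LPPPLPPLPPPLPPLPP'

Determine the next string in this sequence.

Applying the rule to each of the 17 symbols of LPPPLPPLPPPLPPLPP gives the pieces P LPP LPP LPP P LPP LPP P LPP LPP LPP P LPP LPP P LPP LPP, which concatenate to the answer.

PLPPLPPLPPPLPPLPPPLPPLPPLPPPLPPLPPPLPPLPP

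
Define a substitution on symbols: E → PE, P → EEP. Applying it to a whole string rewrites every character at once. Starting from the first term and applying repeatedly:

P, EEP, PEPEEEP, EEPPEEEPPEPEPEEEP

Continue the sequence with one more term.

Applying the rule to each of the 17 symbols of EEPPEEEPPEPEPEEEP gives the pieces PE PE EEP EEP PE PE PE EEP EEP PE EEP PE EEP PE PE PE EEP, which concatenate to the answer.

PEPEEEPEEPPEPEPEEEPEEPPEEEPPEEEPPEPEPEEEP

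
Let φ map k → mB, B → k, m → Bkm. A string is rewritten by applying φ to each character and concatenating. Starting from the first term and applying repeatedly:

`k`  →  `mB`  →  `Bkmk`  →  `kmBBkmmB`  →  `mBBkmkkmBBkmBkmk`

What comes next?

BkmkkmBBkmmBmBBkmkkmBBkmkmBBkmmB

Applying the rule to each of the 16 symbols of mBBkmkkmBBkmBkmk gives the pieces Bkm k k mB Bkm mB mB Bkm k k mB Bkm k mB Bkm mB, which concatenate to the answer.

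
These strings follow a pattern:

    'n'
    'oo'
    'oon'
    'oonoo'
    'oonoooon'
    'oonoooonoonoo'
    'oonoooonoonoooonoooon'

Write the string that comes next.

oonoooonoonoooonoooonoonoooonoonoo

From term 3 onward, concatenate the last term with the second-to-last: oo·n = oon, oon·oo = oonoo, …
Continuing: oonoooonoonoooonoooon · oonoooonoonoo gives term 8.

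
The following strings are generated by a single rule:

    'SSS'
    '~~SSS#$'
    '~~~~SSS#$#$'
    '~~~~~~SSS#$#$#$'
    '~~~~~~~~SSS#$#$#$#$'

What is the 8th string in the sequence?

Each term wraps the previous one in ~~ on the left and #$ on the right.
From ~~~~~~~~SSS#$#$#$#$, 3 further steps: ~~~~~~~~SSS#$#$#$#$ → ~~~~~~~~~~SSS#$#$#$#$#$ → ~~~~~~~~~~~~SSS#$#$#$#$#$#$ → (answer).

~~~~~~~~~~~~~~SSS#$#$#$#$#$#$#$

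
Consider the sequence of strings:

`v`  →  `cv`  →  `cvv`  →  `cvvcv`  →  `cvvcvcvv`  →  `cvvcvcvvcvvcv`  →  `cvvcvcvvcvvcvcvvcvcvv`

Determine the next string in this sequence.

From term 3 onward, concatenate the last term with the second-to-last: cv·v = cvv, cvv·cv = cvvcv, …
So term 8 is cvvcvcvvcvvcvcvvcvcvv·cvvcvcvvcvvcv.

cvvcvcvvcvvcvcvvcvcvvcvvcvcvvcvvcv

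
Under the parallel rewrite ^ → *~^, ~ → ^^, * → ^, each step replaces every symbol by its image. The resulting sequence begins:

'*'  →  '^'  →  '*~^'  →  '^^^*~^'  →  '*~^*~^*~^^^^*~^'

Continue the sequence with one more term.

Replace each of the 15 characters of *~^*~^*~^^^^*~^ in place — ^ ^^ *~^ ^ ^^ *~^ ^ ^^ *~^ *~^ *~^ *~^ ^ ^^ *~^ — and concatenate.

^^^*~^^^^*~^^^^*~^*~^*~^*~^^^^*~^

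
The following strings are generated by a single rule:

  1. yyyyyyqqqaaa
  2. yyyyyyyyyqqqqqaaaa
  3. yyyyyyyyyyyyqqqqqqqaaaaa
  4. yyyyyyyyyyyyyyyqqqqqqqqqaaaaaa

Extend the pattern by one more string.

yyyyyyyyyyyyyyyyyyqqqqqqqqqqqaaaaaaa

Reading off run lengths: y runs 6, 9, 12, 15; q runs 3, 5, 7, 9; a runs 3, 4, 5, 6 — each is linear in n, where the shown terms are n = 2, 3, 4, 5.
Setting n = 6 gives 18, 11, 7 characters in each block.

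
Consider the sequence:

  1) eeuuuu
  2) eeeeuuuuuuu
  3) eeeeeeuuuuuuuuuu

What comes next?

eeeeeeeeuuuuuuuuuuuuu

Reading off run lengths: e runs 2, 4, 6; u runs 4, 7, 10 — each is linear in n (n = 1, 2, …).
Setting n = 4 gives 8, 13 characters in each block.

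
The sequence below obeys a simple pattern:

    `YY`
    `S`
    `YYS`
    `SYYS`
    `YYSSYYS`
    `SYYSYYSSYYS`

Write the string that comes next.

Each term (from the third on) is the two preceding terms concatenated in order: term 3 = YY·S = YYS.
So term 7 is YYSSYYS·SYYSYYSSYYS.

YYSSYYSSYYSYYSSYYS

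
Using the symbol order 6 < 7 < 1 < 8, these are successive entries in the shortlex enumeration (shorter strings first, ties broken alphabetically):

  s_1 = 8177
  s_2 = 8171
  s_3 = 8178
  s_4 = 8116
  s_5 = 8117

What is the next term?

8111

The successor of 8117 increments the rightmost position that isn't already 8 and resets every position after it to 6.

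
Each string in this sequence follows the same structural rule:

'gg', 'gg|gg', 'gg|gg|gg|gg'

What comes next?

gg|gg|gg|gg|gg|gg|gg|gg

Each string is two copies of the previous one joined by '|'.
One more doubling of gg|gg|gg|gg gives the answer.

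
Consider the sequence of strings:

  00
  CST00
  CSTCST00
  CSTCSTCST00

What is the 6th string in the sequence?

CSTCSTCSTCSTCST00

Every step adds CST at the front: s(k+1) = CST·s(k).
From CSTCSTCST00, 2 further steps: CSTCSTCST00 → CSTCSTCSTCST00 → (answer).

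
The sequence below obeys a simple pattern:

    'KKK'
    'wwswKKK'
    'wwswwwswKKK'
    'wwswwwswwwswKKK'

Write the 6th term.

Every step adds wwsw at the front: s(k+1) = wwsw·s(k).
From wwswwwswwwswKKK, 2 further steps: wwswwwswwwswKKK → wwswwwswwwswwwswKKK → (answer).

wwswwwswwwswwwswwwswKKK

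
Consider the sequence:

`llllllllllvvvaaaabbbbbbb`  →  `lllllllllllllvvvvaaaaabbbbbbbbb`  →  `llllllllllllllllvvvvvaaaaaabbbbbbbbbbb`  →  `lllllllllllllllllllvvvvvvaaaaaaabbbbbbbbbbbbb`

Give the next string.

llllllllllllllllllllllvvvvvvvaaaaaaaabbbbbbbbbbbbbbb

Each string has the form l^{3n+1} v^{n} a^{n+1} b^{2n+1}, where the shown terms are n = 3, 4, 5, 6.
For the next term, n = 7, so the run lengths are 22, 7, 8, 15.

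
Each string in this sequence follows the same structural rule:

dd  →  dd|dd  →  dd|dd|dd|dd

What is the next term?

s(k+1) = s(k)·|·s(k) — each term doubles the last with '|' between the halves.
Doubling dd|dd|dd|dd with '|' between the halves:

dd|dd|dd|dd|dd|dd|dd|dd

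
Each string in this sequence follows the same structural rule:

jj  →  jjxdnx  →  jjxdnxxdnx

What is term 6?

Every step adds xdnx to the end: s(k+1) = s(k)·xdnx.
From jjxdnxxdnx, 3 further steps: jjxdnxxdnx → jjxdnxxdnxxdnx → jjxdnxxdnxxdnxxdnx → (answer).

jjxdnxxdnxxdnxxdnxxdnx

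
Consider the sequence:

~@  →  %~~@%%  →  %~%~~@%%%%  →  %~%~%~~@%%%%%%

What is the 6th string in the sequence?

Every step adds %~ to the front and %% to the end of the previous string.
From %~%~%~~@%%%%%%, 2 further steps: %~%~%~~@%%%%%% → %~%~%~%~~@%%%%%%%% → (answer).

%~%~%~%~%~~@%%%%%%%%%%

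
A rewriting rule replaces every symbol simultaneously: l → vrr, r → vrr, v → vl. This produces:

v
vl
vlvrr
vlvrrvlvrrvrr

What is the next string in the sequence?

Applying the rule to each of the 13 symbols of vlvrrvlvrrvrr gives the pieces vl vrr vl vrr vrr vl vrr vl vrr vrr vl vrr vrr, which concatenate to the answer.

vlvrrvlvrrvrrvlvrrvlvrrvrrvlvrrvrr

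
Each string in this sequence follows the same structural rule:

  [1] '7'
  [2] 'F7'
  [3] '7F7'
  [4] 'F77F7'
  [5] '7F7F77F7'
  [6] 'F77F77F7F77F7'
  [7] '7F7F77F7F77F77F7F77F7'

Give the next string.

From term 3 onward, concatenate the second-to-last term with the last: 7·F7 = 7F7, F7·7F7 = F77F7, …
Continuing: F77F77F7F77F7 · 7F7F77F7F77F77F7F77F7 gives term 8.

F77F77F7F77F77F7F77F7F77F77F7F77F7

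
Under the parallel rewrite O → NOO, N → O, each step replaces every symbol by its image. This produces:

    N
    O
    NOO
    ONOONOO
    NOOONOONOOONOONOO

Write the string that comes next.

ONOONOONOOONOONOOONOONOONOOONOONOOONOONOO

Applying the rule to each of the 17 symbols of NOOONOONOOONOONOO gives the pieces O NOO NOO NOO O NOO NOO O NOO NOO NOO O NOO NOO O NOO NOO, which concatenate to the answer.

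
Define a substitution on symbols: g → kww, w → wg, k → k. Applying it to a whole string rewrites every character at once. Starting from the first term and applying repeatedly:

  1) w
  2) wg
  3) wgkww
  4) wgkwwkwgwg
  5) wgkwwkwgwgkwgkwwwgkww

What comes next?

Rewriting the 21 symbols of wgkwwkwgwgkwgkwwwgkww one by one yields wg kww k wg wg k wg kww wg kww k wg kww k wg wg wg kww k wg wg; concatenated:

wgkwwkwgwgkwgkwwwgkwwkwgkwwkwgwgwgkwwkwgwg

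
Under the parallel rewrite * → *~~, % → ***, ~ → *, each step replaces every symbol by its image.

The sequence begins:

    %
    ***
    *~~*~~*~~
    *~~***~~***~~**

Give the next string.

*~~***~~*~~*~~***~~*~~*~~***~~*~~

φ(*~~***~~***~~**) expands symbol-by-symbol to *~~ * * *~~ *~~ *~~ * * *~~ *~~ *~~ * * *~~ *~~; joining the 15 pieces gives the next term.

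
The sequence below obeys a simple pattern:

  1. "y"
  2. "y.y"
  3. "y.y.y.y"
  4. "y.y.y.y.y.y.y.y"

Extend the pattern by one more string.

Each string is two copies of the previous one joined by '.'.
One more doubling of y.y.y.y.y.y.y.y gives the answer.

y.y.y.y.y.y.y.y.y.y.y.y.y.y.y.y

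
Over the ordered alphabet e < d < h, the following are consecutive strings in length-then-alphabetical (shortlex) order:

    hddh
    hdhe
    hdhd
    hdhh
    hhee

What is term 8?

Stepping forward 3 times from hhee: hhee → hhed → hheh, then the target.

hhde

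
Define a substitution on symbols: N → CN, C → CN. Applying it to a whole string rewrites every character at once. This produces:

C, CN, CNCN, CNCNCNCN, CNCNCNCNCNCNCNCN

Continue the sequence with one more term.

Replace each of the 16 characters of CNCNCNCNCNCNCNCN in place — CN CN CN CN CN CN CN CN CN CN CN CN CN CN CN CN — and concatenate.

CNCNCNCNCNCNCNCNCNCNCNCNCNCNCNCN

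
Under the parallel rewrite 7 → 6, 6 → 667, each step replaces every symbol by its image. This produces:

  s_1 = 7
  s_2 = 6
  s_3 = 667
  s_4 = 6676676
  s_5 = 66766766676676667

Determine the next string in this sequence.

66766766676676667667667666766766676676676

Replace each of the 17 characters of 66766766676676667 in place — 667 667 6 667 667 6 667 667 667 6 667 667 6 667 667 667 6 — and concatenate.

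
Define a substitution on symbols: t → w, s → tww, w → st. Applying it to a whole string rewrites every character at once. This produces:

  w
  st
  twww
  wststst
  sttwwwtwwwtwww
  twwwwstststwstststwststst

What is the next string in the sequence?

φ(twwwwstststwstststwststst) expands symbol-by-symbol to w st st st st tww w tww w tww w st tww w tww w tww w st tww w tww w tww w; joining the 25 pieces gives the next term.

wststststtwwwtwwwtwwwsttwwwtwwwtwwwsttwwwtwwwtwww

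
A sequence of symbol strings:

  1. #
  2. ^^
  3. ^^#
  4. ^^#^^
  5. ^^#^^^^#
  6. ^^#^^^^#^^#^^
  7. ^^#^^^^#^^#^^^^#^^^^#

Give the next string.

Each term (from the third on) is the previous term followed by the one before it: term 3 = ^^·# = ^^#.
So term 8 is ^^#^^^^#^^#^^^^#^^^^#·^^#^^^^#^^#^^.

^^#^^^^#^^#^^^^#^^^^#^^#^^^^#^^#^^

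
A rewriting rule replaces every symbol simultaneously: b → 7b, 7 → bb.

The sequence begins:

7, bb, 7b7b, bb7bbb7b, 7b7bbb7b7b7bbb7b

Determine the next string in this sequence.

bb7bbb7b7b7bbb7bbb7bbb7b7b7bbb7b

Applying the rule to each of the 16 symbols of 7b7bbb7b7b7bbb7b gives the pieces bb 7b bb 7b 7b 7b bb 7b bb 7b bb 7b 7b 7b bb 7b, which concatenate to the answer.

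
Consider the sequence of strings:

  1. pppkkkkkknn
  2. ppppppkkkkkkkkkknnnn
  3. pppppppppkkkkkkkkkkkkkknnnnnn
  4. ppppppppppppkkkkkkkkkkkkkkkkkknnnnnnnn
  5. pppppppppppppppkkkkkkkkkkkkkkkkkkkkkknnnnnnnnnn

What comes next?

ppppppppppppppppppkkkkkkkkkkkkkkkkkkkkkkkkkknnnnnnnnnnnn

Reading off run lengths: p runs 3, 6, 9, 12, 15; k runs 6, 10, 14, 18, 22; n runs 2, 4, 6, 8, 10 — each is linear in n (n = 1, 2, …).
For the next term, n = 6, so the run lengths are 18, 26, 12.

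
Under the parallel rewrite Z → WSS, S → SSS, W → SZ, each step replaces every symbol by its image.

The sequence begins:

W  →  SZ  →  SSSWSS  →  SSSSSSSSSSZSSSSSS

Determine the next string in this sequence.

Replace each of the 17 characters of SSSSSSSSSSZSSSSSS in place — SSS SSS SSS SSS SSS SSS SSS SSS SSS SSS WSS SSS SSS SSS SSS SSS SSS — and concatenate.

SSSSSSSSSSSSSSSSSSSSSSSSSSSSSSWSSSSSSSSSSSSSSSSSSSS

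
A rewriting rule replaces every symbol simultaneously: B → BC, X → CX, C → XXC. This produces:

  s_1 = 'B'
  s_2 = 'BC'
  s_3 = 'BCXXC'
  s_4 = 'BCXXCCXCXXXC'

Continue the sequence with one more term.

BCXXCCXCXXXCXXCCXXXCCXCXCXXXC

Rewriting each symbol of BCXXCCXCXXXC: B→BC, C→XXC, X→CX, X→CX, C→XXC, C→XXC, X→CX, C→XXC, X→CX, X→CX, X→CX, C→XXC, which concatenates to BC XXC CX CX XXC XXC CX XXC CX CX CX XXC.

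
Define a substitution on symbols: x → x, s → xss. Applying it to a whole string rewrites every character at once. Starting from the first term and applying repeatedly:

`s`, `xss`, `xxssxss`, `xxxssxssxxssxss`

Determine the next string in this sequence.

Rewriting the 15 symbols of xxxssxssxxssxss one by one yields x x x xss xss x xss xss x x xss xss x xss xss; concatenated:

xxxxssxssxxssxssxxxssxssxxssxss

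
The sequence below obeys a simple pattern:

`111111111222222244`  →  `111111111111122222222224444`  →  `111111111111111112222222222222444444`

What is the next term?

111111111111111111111222222222222222244444444

Reading off run lengths: 1 runs 9, 13, 17; 2 runs 7, 10, 13; 4 runs 2, 4, 6 — each is linear in n, where the shown terms are n = 2, 3, 4.
For the next term, n = 5, so the run lengths are 21, 16, 8.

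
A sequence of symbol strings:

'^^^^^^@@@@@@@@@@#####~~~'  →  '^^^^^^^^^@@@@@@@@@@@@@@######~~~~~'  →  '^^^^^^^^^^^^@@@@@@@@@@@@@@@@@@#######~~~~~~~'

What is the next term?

^^^^^^^^^^^^^^^@@@@@@@@@@@@@@@@@@@@@@########~~~~~~~~~

The n-th term is 3n ^'s then 4n+2 @'s then n+3 #'s then 2n-1 ~'s, where the shown terms are n = 2, 3, 4.
Setting n = 5 gives 15, 22, 8, 9 characters in each block.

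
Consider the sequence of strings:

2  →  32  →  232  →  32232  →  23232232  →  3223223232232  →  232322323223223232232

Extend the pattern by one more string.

From term 3 onward, concatenate the second-to-last term with the last: 2·32 = 232, 32·232 = 32232, …
Continuing: 3223223232232 · 232322323223223232232 gives term 8.

3223223232232232322323223223232232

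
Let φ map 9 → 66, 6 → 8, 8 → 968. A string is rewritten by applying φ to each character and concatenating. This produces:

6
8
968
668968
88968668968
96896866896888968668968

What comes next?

6689686689688896866896896896866896888968668968

Replace each of the 23 characters of 96896866896888968668968 in place — 66 8 968 66 8 968 8 8 968 66 8 968 968 968 66 8 968 8 8 968 66 8 968 — and concatenate.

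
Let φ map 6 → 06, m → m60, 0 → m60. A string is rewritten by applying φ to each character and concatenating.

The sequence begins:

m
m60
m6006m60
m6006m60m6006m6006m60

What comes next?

φ(m6006m60m6006m6006m60) expands symbol-by-symbol to m60 06 m60 m60 06 m60 06 m60 m60 06 m60 m60 06 m60 06 m60 m60 06 m60 06 m60; joining the 21 pieces gives the next term.

m6006m60m6006m6006m60m6006m60m6006m6006m60m6006m6006m60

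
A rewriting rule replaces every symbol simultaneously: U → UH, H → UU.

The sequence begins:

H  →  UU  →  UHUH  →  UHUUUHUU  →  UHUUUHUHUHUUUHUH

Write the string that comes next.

Rewriting the 16 symbols of UHUUUHUHUHUUUHUH one by one yields UH UU UH UH UH UU UH UU UH UU UH UH UH UU UH UU; concatenated:

UHUUUHUHUHUUUHUUUHUUUHUHUHUUUHUU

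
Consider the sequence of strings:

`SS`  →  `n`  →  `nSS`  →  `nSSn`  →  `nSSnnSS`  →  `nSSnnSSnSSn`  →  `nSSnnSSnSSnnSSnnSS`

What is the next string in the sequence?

This is a Fibonacci-style word recurrence s(k) = s(k−1)·s(k−2): e.g. n·SS = nSS.
The next term joins nSSnnSSnSSnnSSnnSS and nSSnnSSnSSn.

nSSnnSSnSSnnSSnnSSnSSnnSSnSSn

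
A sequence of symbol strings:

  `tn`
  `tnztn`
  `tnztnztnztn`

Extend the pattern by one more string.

Each string is two copies of the previous one joined by 'z'.
So the next term is two copies of tnztnztnztn with 'z' between the halves.

tnztnztnztnztnztnztnztn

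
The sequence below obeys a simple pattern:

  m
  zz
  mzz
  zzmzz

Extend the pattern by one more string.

This is a Fibonacci-style word recurrence s(k) = s(k−2)·s(k−1): e.g. m·zz = mzz.
The next term joins mzz and zzmzz.

mzzzzmzz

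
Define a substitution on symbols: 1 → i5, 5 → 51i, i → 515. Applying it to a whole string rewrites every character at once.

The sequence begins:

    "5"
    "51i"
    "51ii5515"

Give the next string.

51ii551551551i51ii551i

Rewriting each symbol of 51ii5515: 5→51i, 1→i5, i→515, i→515, 5→51i, 5→51i, 1→i5, 5→51i, which concatenates to 51i i5 515 515 51i 51i i5 51i.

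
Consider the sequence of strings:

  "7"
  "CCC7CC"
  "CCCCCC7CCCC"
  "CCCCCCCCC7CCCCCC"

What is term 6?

Each term wraps the previous one in CCC on the left and CC on the right.
From CCCCCCCCC7CCCCCC, 2 further steps: CCCCCCCCC7CCCCCC → CCCCCCCCCCCC7CCCCCCCC → (answer).

CCCCCCCCCCCCCCC7CCCCCCCCCC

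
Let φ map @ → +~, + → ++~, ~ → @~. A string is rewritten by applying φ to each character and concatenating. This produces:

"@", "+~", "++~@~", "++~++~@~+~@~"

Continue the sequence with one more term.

Expanding ++~++~@~+~@~: +→++~, +→++~, ~→@~, +→++~, +→++~, ~→@~, @→+~, ~→@~, +→++~, ~→@~, @→+~, ~→@~. Concatenated: ++~ ++~ @~ ++~ ++~ @~ +~ @~ ++~ @~ +~ @~.

++~++~@~++~++~@~+~@~++~@~+~@~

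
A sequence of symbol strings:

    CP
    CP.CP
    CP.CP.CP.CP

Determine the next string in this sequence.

Every step duplicates the string with '.' between the halves.
One more doubling of CP.CP.CP.CP gives the answer.

CP.CP.CP.CP.CP.CP.CP.CP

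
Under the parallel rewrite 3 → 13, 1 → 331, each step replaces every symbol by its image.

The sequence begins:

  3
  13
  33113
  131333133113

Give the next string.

Expanding 131333133113: 1→331, 3→13, 1→331, 3→13, 3→13, 3→13, 1→331, 3→13, 3→13, 1→331, 1→331, 3→13. Concatenated: 331 13 331 13 13 13 331 13 13 331 331 13.

33113331131313331131333133113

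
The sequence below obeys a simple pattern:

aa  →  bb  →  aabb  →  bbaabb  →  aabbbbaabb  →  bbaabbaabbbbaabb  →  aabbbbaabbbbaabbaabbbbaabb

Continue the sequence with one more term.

From term 3 onward, concatenate the second-to-last term with the last: aa·bb = aabb, bb·aabb = bbaabb, …
So term 8 is bbaabbaabbbbaabb·aabbbbaabbbbaabbaabbbbaabb.

bbaabbaabbbbaabbaabbbbaabbbbaabbaabbbbaabb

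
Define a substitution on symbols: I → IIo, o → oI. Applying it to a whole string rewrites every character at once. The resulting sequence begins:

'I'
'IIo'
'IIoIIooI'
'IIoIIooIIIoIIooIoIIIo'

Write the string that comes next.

IIoIIooIIIoIIooIoIIIoIIoIIooIIIoIIooIoIIIooIIIoIIoIIooI

Applying the rule to each of the 21 symbols of IIoIIooIIIoIIooIoIIIo gives the pieces IIo IIo oI IIo IIo oI oI IIo IIo IIo oI IIo IIo oI oI IIo oI IIo IIo IIo oI, which concatenate to the answer.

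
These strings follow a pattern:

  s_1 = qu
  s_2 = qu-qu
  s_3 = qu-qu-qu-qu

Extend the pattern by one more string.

Every step duplicates the string with '-' between the halves.
One more doubling of qu-qu-qu-qu gives the answer.

qu-qu-qu-qu-qu-qu-qu-qu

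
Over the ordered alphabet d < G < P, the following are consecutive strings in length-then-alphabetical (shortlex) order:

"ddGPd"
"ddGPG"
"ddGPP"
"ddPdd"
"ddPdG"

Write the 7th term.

Stepping forward 2 times from ddPdG: ddPdG → ddPdP, then the target.

ddPGd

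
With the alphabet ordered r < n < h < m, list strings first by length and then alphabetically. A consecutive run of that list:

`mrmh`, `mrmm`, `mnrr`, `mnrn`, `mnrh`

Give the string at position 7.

Stepping forward 2 times from mnrh: mnrh → mnrm, then the target.

mnnr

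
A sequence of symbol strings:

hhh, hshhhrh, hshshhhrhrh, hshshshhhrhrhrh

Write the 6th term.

hshshshshshhhrhrhrhrhrh

s(k+1) = hs·s(k)·rh, so each term gains hs as a prefix and rh as a suffix.
From hshshshhhrhrhrh, 2 further steps: hshshshhhrhrhrh → hshshshshhhrhrhrhrh → (answer).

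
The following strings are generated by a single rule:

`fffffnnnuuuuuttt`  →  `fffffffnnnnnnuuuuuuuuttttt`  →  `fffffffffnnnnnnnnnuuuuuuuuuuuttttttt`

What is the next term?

Reading off run lengths: f runs 5, 7, 9; n runs 3, 6, 9; u runs 5, 8, 11; t runs 3, 5, 7 — each is linear in n (n = 1, 2, …).
For the next term, n = 4, so the run lengths are 11, 12, 14, 9.

fffffffffffnnnnnnnnnnnnuuuuuuuuuuuuuuttttttttt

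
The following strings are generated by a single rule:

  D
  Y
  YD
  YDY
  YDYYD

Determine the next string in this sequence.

YDYYDYDY

From term 3 onward, concatenate the last term with the second-to-last: Y·D = YD, YD·Y = YDY, …
Continuing: YDYYD · YDY gives term 6.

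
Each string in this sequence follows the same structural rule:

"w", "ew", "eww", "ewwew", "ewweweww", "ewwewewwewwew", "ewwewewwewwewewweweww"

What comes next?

ewwewewwewwewewwewewwewwewewwewwew

From term 3 onward, concatenate the last term with the second-to-last: ew·w = eww, eww·ew = ewwew, …
So term 8 is ewwewewwewwewewweweww·ewwewewwewwew.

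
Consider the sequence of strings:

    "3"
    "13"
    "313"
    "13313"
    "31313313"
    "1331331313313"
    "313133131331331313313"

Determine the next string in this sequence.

This is a Fibonacci-style word recurrence s(k) = s(k−2)·s(k−1): e.g. 3·13 = 313.
Continuing: 1331331313313 · 313133131331331313313 gives term 8.

1331331313313313133131331331313313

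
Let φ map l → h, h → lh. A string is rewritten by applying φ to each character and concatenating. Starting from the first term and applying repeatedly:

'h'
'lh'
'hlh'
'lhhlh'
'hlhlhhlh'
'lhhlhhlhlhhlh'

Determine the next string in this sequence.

Applying the rule to each of the 13 symbols of lhhlhhlhlhhlh gives the pieces h lh lh h lh lh h lh h lh lh h lh, which concatenate to the answer.

hlhlhhlhlhhlhhlhlhhlh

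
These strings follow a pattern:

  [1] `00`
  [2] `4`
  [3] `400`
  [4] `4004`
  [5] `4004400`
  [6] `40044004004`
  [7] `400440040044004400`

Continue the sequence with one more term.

40044004004400440040044004004

This is a Fibonacci-style word recurrence s(k) = s(k−1)·s(k−2): e.g. 4·00 = 400.
So term 8 is 400440040044004400·40044004004.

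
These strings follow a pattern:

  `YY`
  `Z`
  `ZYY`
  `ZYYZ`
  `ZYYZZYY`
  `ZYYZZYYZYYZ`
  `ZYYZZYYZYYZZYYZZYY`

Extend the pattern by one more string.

From term 3 onward, concatenate the last term with the second-to-last: Z·YY = ZYY, ZYY·Z = ZYYZ, …
The next term joins ZYYZZYYZYYZZYYZZYY and ZYYZZYYZYYZ.

ZYYZZYYZYYZZYYZZYYZYYZZYYZYYZ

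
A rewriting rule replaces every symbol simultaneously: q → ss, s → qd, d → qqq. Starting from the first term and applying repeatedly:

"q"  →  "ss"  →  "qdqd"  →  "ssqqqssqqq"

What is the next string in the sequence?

qdqdssssssqdqdssssss

Apply φ to ssqqqssqqq symbol by symbol: s→qd, s→qd, q→ss, q→ss, q→ss, s→qd, s→qd, q→ss, q→ss, q→ss; joined: qd qd ss ss ss qd qd ss ss ss.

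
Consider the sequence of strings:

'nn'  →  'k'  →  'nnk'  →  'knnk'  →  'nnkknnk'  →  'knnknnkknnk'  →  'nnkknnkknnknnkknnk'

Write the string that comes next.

knnknnkknnknnkknnkknnknnkknnk

Each term (from the third on) is the two preceding terms concatenated in order: term 3 = nn·k = nnk.
The next term joins knnknnkknnk and nnkknnkknnknnkknnk.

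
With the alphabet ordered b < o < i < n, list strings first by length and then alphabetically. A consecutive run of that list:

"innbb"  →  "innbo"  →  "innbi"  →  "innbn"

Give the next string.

The successor of innbn increments the rightmost position that isn't already n and resets every position after it to b.

innob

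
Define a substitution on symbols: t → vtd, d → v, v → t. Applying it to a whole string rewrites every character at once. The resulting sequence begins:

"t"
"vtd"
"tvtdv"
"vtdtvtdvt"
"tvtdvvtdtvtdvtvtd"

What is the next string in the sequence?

Rewriting the 17 symbols of tvtdvvtdtvtdvtvtd one by one yields vtd t vtd v t t vtd v vtd t vtd v t vtd t vtd v; concatenated:

vtdtvtdvttvtdvvtdtvtdvtvtdtvtdv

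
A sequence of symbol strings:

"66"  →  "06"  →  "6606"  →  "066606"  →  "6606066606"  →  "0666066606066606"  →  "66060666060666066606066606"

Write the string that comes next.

This is a Fibonacci-style word recurrence s(k) = s(k−2)·s(k−1): e.g. 66·06 = 6606.
Continuing: 0666066606066606 · 66060666060666066606066606 gives term 8.

066606660606660666060666060666066606066606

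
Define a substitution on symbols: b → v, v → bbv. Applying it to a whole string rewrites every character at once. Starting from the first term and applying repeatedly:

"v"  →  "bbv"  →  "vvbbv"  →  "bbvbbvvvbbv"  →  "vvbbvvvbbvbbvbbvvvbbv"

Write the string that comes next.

Rewriting the 21 symbols of vvbbvvvbbvbbvbbvvvbbv one by one yields bbv bbv v v bbv bbv bbv v v bbv v v bbv v v bbv bbv bbv v v bbv; concatenated:

bbvbbvvvbbvbbvbbvvvbbvvvbbvvvbbvbbvbbvvvbbv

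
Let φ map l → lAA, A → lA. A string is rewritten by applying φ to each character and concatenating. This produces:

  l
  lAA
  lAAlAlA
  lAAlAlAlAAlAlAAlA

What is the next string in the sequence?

lAAlAlAlAAlAlAAlAlAAlAlAlAAlAlAAlAlAlAAlA

Applying the rule to each of the 17 symbols of lAAlAlAlAAlAlAAlA gives the pieces lAA lA lA lAA lA lAA lA lAA lA lA lAA lA lAA lA lA lAA lA, which concatenate to the answer.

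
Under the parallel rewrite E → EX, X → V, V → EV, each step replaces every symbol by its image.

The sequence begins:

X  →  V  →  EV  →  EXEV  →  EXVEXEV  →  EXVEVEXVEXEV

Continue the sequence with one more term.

EXVEVEXEVEXVEVEXVEXEV

Apply φ to EXVEVEXVEXEV symbol by symbol: E→EX, X→V, V→EV, E→EX, V→EV, E→EX, X→V, V→EV, E→EX, X→V, E→EX, V→EV; joined: EX V EV EX EV EX V EV EX V EX EV.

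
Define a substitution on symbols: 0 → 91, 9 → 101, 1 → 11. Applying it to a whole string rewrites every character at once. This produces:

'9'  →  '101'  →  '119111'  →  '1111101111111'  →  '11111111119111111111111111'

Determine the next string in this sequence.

11111111111111111111101111111111111111111111111111111

Applying the rule to each of the 26 symbols of 11111111119111111111111111 gives the pieces 11 11 11 11 11 11 11 11 11 11 101 11 11 11 11 11 11 11 11 11 11 11 11 11 11 11, which concatenate to the answer.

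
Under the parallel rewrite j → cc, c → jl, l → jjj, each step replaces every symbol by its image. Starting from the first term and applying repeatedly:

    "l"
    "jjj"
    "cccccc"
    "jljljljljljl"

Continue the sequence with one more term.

Expanding jljljljljljl: j→cc, l→jjj, j→cc, l→jjj, j→cc, l→jjj, j→cc, l→jjj, j→cc, l→jjj, j→cc, l→jjj. Concatenated: cc jjj cc jjj cc jjj cc jjj cc jjj cc jjj.

ccjjjccjjjccjjjccjjjccjjjccjjj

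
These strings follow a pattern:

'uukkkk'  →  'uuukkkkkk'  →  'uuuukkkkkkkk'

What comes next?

Each string has the form u^{n} k^{2n}, where the shown terms are n = 2, 3, 4.
For the next term, n = 5, so the run lengths are 5, 10.

uuuuukkkkkkkkkk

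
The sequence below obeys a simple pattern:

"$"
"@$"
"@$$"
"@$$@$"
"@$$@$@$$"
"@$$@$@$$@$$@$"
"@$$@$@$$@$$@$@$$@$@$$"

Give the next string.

Each term (from the third on) is the previous term followed by the one before it: term 3 = @$·$ = @$$.
So term 8 is @$$@$@$$@$$@$@$$@$@$$·@$$@$@$$@$$@$.

@$$@$@$$@$$@$@$$@$@$$@$$@$@$$@$$@$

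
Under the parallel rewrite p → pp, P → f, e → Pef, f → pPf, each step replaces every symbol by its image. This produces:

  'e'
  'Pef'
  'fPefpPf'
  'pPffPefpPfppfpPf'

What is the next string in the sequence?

Replace each of the 16 characters of pPffPefpPfppfpPf in place — pp f pPf pPf f Pef pPf pp f pPf pp pp pPf pp f pPf — and concatenate.

ppfpPfpPffPefpPfppfpPfpppppPfppfpPf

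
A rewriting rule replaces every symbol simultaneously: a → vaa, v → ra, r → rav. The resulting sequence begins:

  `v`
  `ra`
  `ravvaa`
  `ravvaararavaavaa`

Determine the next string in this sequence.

Rewriting the 16 symbols of ravvaararavaavaa one by one yields rav vaa ra ra vaa vaa rav vaa rav vaa ra vaa vaa ra vaa vaa; concatenated:

ravvaararavaavaaravvaaravvaaravaavaaravaavaa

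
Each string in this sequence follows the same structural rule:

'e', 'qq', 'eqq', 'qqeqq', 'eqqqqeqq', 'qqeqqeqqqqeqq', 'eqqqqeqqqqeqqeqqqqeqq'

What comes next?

Each term (from the third on) is the two preceding terms concatenated in order: term 3 = e·qq = eqq.
Continuing: qqeqqeqqqqeqq · eqqqqeqqqqeqqeqqqqeqq gives term 8.

qqeqqeqqqqeqqeqqqqeqqqqeqqeqqqqeqq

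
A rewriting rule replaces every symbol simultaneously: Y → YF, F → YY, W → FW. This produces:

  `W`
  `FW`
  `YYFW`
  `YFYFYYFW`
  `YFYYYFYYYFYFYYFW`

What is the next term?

Rewriting the 16 symbols of YFYYYFYYYFYFYYFW one by one yields YF YY YF YF YF YY YF YF YF YY YF YY YF YF YY FW; concatenated:

YFYYYFYFYFYYYFYFYFYYYFYYYFYFYYFW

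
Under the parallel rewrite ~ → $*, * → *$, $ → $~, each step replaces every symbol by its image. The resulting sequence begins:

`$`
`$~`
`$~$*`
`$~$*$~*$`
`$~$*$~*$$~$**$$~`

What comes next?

$~$*$~*$$~$**$$~$~$*$~*$*$$~$~$*

Replace each of the 16 characters of $~$*$~*$$~$**$$~ in place — $~ $* $~ *$ $~ $* *$ $~ $~ $* $~ *$ *$ $~ $~ $* — and concatenate.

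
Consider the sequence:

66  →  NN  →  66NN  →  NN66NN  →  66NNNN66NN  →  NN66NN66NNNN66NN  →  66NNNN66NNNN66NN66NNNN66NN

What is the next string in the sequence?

NN66NN66NNNN66NN66NNNN66NNNN66NN66NNNN66NN

Each term (from the third on) is the two preceding terms concatenated in order: term 3 = 66·NN = 66NN.
Continuing: NN66NN66NNNN66NN · 66NNNN66NNNN66NN66NNNN66NN gives term 8.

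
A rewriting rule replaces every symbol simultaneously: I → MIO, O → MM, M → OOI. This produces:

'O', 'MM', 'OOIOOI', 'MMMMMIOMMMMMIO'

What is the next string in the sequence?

OOIOOIOOIOOIOOIMIOMMOOIOOIOOIOOIOOIMIOMM

Replace each of the 14 characters of MMMMMIOMMMMMIO in place — OOI OOI OOI OOI OOI MIO MM OOI OOI OOI OOI OOI MIO MM — and concatenate.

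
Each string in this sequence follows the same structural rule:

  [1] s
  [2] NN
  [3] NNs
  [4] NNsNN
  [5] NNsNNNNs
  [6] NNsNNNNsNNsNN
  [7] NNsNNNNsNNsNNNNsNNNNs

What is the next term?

NNsNNNNsNNsNNNNsNNNNsNNsNNNNsNNsNN

Each term (from the third on) is the previous term followed by the one before it: term 3 = NN·s = NNs.
The next term joins NNsNNNNsNNsNNNNsNNNNs and NNsNNNNsNNsNN.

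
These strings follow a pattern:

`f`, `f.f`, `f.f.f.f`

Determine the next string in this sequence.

f.f.f.f.f.f.f.f

s(k+1) = s(k)·.·s(k) — each term doubles the last with '.' between the halves.
One more doubling of f.f.f.f gives the answer.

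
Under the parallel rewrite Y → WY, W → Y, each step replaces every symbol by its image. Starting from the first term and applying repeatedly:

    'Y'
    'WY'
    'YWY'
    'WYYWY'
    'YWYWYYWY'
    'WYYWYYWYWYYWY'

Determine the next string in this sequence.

YWYWYYWYWYYWYYWYWYYWY

φ(WYYWYYWYWYYWY) expands symbol-by-symbol to Y WY WY Y WY WY Y WY Y WY WY Y WY; joining the 13 pieces gives the next term.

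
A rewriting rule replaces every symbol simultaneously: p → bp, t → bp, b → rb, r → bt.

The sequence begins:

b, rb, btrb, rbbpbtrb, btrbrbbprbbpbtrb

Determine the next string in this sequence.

rbbpbtrbbtrbrbbpbtrbrbbprbbpbtrb

Replace each of the 16 characters of btrbrbbprbbpbtrb in place — rb bp bt rb bt rb rb bp bt rb rb bp rb bp bt rb — and concatenate.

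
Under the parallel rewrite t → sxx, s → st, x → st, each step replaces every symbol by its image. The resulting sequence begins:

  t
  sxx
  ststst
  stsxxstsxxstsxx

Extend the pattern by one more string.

stsxxststststsxxststststsxxststst

Replace each of the 15 characters of stsxxstsxxstsxx in place — st sxx st st st st sxx st st st st sxx st st st — and concatenate.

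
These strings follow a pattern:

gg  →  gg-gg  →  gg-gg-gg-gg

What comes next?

s(k+1) = s(k)·-·s(k) — each term doubles the last with '-' between the halves.
One more doubling of gg-gg-gg-gg gives the answer.

gg-gg-gg-gg-gg-gg-gg-gg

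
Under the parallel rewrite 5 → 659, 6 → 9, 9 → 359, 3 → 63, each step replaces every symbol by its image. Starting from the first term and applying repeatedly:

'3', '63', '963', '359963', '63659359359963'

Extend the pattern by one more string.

96396593596365935963659359359963

Replace each of the 14 characters of 63659359359963 in place — 9 63 9 659 359 63 659 359 63 659 359 359 9 63 — and concatenate.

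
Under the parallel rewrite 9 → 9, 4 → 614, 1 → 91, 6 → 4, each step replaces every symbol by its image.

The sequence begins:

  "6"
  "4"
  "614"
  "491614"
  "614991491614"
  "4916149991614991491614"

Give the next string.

614991491614999914916149991614991491614

Applying the rule to each of the 22 symbols of 4916149991614991491614 gives the pieces 614 9 91 4 91 614 9 9 9 91 4 91 614 9 9 91 614 9 91 4 91 614, which concatenate to the answer.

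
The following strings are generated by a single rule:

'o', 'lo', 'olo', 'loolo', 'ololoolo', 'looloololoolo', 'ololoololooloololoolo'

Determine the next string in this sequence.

looloololooloololoololooloololoolo

This is a Fibonacci-style word recurrence s(k) = s(k−2)·s(k−1): e.g. o·lo = olo.
Continuing: looloololoolo · ololoololooloololoolo gives term 8.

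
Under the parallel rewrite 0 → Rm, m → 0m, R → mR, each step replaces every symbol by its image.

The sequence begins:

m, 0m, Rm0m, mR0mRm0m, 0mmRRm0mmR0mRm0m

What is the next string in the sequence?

φ(0mmRRm0mmR0mRm0m) expands symbol-by-symbol to Rm 0m 0m mR mR 0m Rm 0m 0m mR Rm 0m mR 0m Rm 0m; joining the 16 pieces gives the next term.

Rm0m0mmRmR0mRm0m0mmRRm0mmR0mRm0m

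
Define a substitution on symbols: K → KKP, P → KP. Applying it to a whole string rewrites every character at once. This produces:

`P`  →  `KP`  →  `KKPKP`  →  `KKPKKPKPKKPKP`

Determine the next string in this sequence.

Rewriting the 13 symbols of KKPKKPKPKKPKP one by one yields KKP KKP KP KKP KKP KP KKP KP KKP KKP KP KKP KP; concatenated:

KKPKKPKPKKPKKPKPKKPKPKKPKKPKPKKPKP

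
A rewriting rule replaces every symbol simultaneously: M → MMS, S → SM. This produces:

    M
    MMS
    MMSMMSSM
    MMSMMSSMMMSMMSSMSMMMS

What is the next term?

MMSMMSSMMMSMMSSMSMMMSMMSMMSSMMMSMMSSMSMMMSSMMMSMMSMMSSM

Replace each of the 21 characters of MMSMMSSMMMSMMSSMSMMMS in place — MMS MMS SM MMS MMS SM SM MMS MMS MMS SM MMS MMS SM SM MMS SM MMS MMS MMS SM — and concatenate.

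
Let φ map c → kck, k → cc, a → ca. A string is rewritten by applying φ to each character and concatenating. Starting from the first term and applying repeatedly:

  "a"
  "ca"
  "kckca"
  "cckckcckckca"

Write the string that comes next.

Apply φ to cckckcckckca symbol by symbol: c→kck, c→kck, k→cc, c→kck, k→cc, c→kck, c→kck, k→cc, c→kck, k→cc, c→kck, a→ca; joined: kck kck cc kck cc kck kck cc kck cc kck ca.

kckkckcckckcckckkckcckckcckckca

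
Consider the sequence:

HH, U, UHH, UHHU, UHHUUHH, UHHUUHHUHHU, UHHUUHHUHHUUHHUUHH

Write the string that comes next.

UHHUUHHUHHUUHHUUHHUHHUUHHUHHU

From term 3 onward, concatenate the last term with the second-to-last: U·HH = UHH, UHH·U = UHHU, …
The next term joins UHHUUHHUHHUUHHUUHH and UHHUUHHUHHU.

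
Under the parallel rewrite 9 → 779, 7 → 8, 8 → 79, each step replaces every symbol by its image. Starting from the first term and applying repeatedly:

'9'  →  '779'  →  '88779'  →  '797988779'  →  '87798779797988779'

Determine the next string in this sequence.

φ(87798779797988779) expands symbol-by-symbol to 79 8 8 779 79 8 8 779 8 779 8 779 79 79 8 8 779; joining the 17 pieces gives the next term.

7988779798877987798779797988779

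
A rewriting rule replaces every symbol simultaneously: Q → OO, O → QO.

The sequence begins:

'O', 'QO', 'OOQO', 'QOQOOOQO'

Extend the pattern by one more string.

OOQOOOQOQOQOOOQO

Expanding QOQOOOQO: Q→OO, O→QO, Q→OO, O→QO, O→QO, O→QO, Q→OO, O→QO. Concatenated: OO QO OO QO QO QO OO QO.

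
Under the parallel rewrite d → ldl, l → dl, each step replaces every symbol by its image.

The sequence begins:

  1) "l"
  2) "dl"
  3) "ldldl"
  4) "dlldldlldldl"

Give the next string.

Apply φ to dlldldlldldl symbol by symbol: d→ldl, l→dl, l→dl, d→ldl, l→dl, d→ldl, l→dl, l→dl, d→ldl, l→dl, d→ldl, l→dl; joined: ldl dl dl ldl dl ldl dl dl ldl dl ldl dl.

ldldldlldldlldldldlldldlldldl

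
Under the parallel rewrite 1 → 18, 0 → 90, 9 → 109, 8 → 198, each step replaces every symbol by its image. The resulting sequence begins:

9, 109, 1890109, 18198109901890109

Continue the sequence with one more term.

181981810919818901091099018198109901890109

Replace each of the 17 characters of 18198109901890109 in place — 18 198 18 109 198 18 90 109 109 90 18 198 109 90 18 90 109 — and concatenate.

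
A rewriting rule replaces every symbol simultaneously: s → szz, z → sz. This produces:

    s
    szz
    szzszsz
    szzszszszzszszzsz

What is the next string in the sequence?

Applying the rule to each of the 17 symbols of szzszszszzszszzsz gives the pieces szz sz sz szz sz szz sz szz sz sz szz sz szz sz sz szz sz, which concatenate to the answer.

szzszszszzszszzszszzszszszzszszzszszszzsz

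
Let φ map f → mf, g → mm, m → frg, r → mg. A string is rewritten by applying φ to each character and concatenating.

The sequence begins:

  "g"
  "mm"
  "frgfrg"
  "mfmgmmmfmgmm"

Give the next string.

frgmffrgmmfrgfrgfrgmffrgmmfrgfrg

Rewriting each symbol of mfmgmmmfmgmm: m→frg, f→mf, m→frg, g→mm, m→frg, m→frg, m→frg, f→mf, m→frg, g→mm, m→frg, m→frg, which concatenates to frg mf frg mm frg frg frg mf frg mm frg frg.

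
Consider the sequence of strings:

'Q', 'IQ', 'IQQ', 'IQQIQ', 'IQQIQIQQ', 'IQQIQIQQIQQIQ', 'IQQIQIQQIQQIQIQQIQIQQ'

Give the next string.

Each term (from the third on) is the previous term followed by the one before it: term 3 = IQ·Q = IQQ.
Continuing: IQQIQIQQIQQIQIQQIQIQQ · IQQIQIQQIQQIQ gives term 8.

IQQIQIQQIQQIQIQQIQIQQIQQIQIQQIQQIQ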